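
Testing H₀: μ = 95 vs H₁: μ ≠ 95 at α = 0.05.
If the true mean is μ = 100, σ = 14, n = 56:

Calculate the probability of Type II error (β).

Answer: β ≈ 0.2380

Derivation:
SE = σ/√n = 14/√56 = 1.8708
Critical values: μ₀ ± z_0.025×SE = 95 ± 1.960×1.8708
Acceptance region: (91.3332, 98.6668)
Under H₁ (μ = 100): z_high = (98.6668 - 100)/1.8708 = -0.7126, z_low = (91.3332 - 100)/1.8708 = -4.6327
β = P(not reject | H₁) = Φ(-0.7126) - Φ(-4.6327) ≈ 0.2380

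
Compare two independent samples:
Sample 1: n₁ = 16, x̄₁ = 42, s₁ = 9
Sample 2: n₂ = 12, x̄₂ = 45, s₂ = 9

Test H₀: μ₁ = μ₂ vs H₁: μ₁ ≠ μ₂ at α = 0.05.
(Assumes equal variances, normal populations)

Pooled variance: s²_p = [15×9² + 11×9²]/(26) = 81.0000
s_p = 9.0000
SE = s_p×√(1/n₁ + 1/n₂) = 9.0000×√(1/16 + 1/12) = 3.4369
t = (x̄₁ - x̄₂)/SE = (42 - 45)/3.4369 = -0.8729
df = 26, t-critical = ±2.056
Decision: fail to reject H₀

Answer: t = -0.8729, fail to reject H₀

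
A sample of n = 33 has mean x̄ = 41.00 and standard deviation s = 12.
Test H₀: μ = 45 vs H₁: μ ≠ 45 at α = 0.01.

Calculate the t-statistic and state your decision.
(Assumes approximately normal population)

Answer: t = -1.9149, fail to reject H₀

Derivation:
df = n - 1 = 32
SE = s/√n = 12/√33 = 2.0889
t = (x̄ - μ₀)/SE = (41.00 - 45)/2.0889 = -1.9149
Critical value: t_{0.005,32} = ±2.738
p-value ≈ 0.0645
Decision: fail to reject H₀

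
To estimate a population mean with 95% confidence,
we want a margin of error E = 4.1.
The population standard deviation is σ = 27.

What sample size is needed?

Answer: n = 167

Derivation:
z_0.025 = 1.960
n = (z×σ/E)² = (1.960×27/4.1)²
n = 166.5988
Round up: n = 167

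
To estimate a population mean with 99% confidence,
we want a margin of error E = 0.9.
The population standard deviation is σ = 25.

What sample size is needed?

Answer: n = 5121

Derivation:
z_0.005 = 2.576
n = (z×σ/E)² = (2.576×25/0.9)²
n = 5120.1975
Round up: n = 5121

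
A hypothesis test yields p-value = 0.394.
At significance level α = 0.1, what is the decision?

Answer: fail to reject H₀

Derivation:
Compare p-value to α:
0.394 ≥ 0.1
Decision: fail to reject H₀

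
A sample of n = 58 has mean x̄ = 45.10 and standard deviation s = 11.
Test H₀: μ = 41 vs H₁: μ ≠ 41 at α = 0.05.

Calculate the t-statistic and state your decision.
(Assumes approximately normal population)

Answer: t = 2.8385, reject H₀

Derivation:
df = n - 1 = 57
SE = s/√n = 11/√58 = 1.4444
t = (x̄ - μ₀)/SE = (45.10 - 41)/1.4444 = 2.8385
Critical value: t_{0.025,57} = ±2.002
p-value ≈ 0.0063
Decision: reject H₀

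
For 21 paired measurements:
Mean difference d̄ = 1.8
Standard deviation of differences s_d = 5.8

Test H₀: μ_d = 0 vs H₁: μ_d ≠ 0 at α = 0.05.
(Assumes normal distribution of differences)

df = n - 1 = 20
SE = s_d/√n = 5.8/√21 = 1.2657
t = d̄/SE = 1.8/1.2657 = 1.4221
Critical value: t_{0.025,20} = ±2.086
p-value ≈ 0.1704
Decision: fail to reject H₀

Answer: t = 1.4221, fail to reject H₀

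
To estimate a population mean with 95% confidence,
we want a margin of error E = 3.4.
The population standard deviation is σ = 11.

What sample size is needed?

z_0.025 = 1.960
n = (z×σ/E)² = (1.960×11/3.4)²
n = 40.2105
Round up: n = 41

Answer: n = 41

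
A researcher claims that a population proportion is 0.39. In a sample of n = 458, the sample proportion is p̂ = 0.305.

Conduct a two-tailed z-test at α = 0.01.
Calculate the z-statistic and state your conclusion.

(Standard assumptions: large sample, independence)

Answer: z = -3.7295, reject H₀

Derivation:
H₀: p = 0.39, H₁: p ≠ 0.39
Standard error: SE = √(p₀(1-p₀)/n) = √(0.39×0.61/458) = 0.022791
z-statistic: z = (p̂ - p₀)/SE = (0.305 - 0.39)/0.022791 = -3.7295
Critical value: z_0.005 = ±2.576
p-value = 0.0002
Decision: reject H₀ at α = 0.01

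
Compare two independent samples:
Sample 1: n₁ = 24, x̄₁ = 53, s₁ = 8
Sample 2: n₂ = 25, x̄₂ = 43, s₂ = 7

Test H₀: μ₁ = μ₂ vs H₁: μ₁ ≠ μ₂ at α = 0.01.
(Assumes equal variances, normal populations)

Pooled variance: s²_p = [23×8² + 24×7²]/(47) = 56.3404
s_p = 7.5060
SE = s_p×√(1/n₁ + 1/n₂) = 7.5060×√(1/24 + 1/25) = 2.1450
t = (x̄₁ - x̄₂)/SE = (53 - 43)/2.1450 = 4.6620
df = 47, t-critical = ±2.685
Decision: reject H₀

Answer: t = 4.6620, reject H₀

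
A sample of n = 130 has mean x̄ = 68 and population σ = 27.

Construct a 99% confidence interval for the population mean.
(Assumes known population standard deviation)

Confidence level: 99%, α = 0.01
z_0.005 = 2.576
SE = σ/√n = 27/√130 = 2.3681
Margin of error = 2.576 × 2.3681 = 6.1002
CI: x̄ ± margin = 68 ± 6.1002
CI: (61.8998, 74.1002)

Answer: (61.8998, 74.1002)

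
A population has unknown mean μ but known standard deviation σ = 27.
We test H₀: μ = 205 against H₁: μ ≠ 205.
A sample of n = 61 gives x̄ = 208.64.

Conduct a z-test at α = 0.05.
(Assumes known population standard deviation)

Answer: z = 1.0529, fail to reject H₀

Derivation:
Standard error: SE = σ/√n = 27/√61 = 3.4570
z-statistic: z = (x̄ - μ₀)/SE = (208.64 - 205)/3.4570 = 1.0529
Critical value: ±1.960
p-value = 0.2924
Decision: fail to reject H₀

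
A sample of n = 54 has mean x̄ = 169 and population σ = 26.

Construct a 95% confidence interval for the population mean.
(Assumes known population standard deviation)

Confidence level: 95%, α = 0.05
z_0.025 = 1.960
SE = σ/√n = 26/√54 = 3.5382
Margin of error = 1.960 × 3.5382 = 6.9349
CI: x̄ ± margin = 169 ± 6.9349
CI: (162.0651, 175.9349)

Answer: (162.0651, 175.9349)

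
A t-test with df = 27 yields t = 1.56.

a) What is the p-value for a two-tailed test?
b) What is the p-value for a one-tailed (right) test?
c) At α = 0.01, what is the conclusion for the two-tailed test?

Using t-distribution with df = 27:
a) Two-tailed: p = 2×P(T > 1.56) = 0.1304
b) One-tailed: p = P(T > 1.56) = 0.0652
c) 0.1304 ≥ 0.01, fail to reject H₀

Answer: a) 0.1304, b) 0.0652, c) fail to reject H₀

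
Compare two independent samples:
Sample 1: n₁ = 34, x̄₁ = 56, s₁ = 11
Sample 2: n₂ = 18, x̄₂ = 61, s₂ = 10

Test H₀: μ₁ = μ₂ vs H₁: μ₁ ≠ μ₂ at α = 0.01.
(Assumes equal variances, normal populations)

Answer: t = -1.6075, fail to reject H₀

Derivation:
Pooled variance: s²_p = [33×11² + 17×10²]/(50) = 113.8600
s_p = 10.6705
SE = s_p×√(1/n₁ + 1/n₂) = 10.6705×√(1/34 + 1/18) = 3.1104
t = (x̄₁ - x̄₂)/SE = (56 - 61)/3.1104 = -1.6075
df = 50, t-critical = ±2.678
Decision: fail to reject H₀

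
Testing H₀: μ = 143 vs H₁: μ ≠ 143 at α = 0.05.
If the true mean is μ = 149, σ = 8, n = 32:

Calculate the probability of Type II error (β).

SE = σ/√n = 8/√32 = 1.4142
Critical values: μ₀ ± z_0.025×SE = 143 ± 1.960×1.4142
Acceptance region: (140.2282, 145.7718)
Under H₁ (μ = 149): z_high = (145.7718 - 149)/1.4142 = -2.2827, z_low = (140.2282 - 149)/1.4142 = -6.2027
β = P(not reject | H₁) = Φ(-2.2827) - Φ(-6.2027) ≈ 0.0112

Answer: β ≈ 0.0112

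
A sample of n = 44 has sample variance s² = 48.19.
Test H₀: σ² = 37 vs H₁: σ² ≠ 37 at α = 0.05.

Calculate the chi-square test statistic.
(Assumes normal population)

df = n - 1 = 43
χ² = (n-1)s²/σ₀² = 43×48.19/37 = 56.0046
Critical values: χ²_{0.975,43} = 26.785, χ²_{0.025,43} = 62.990
Rejection region: χ² < 26.785 or χ² > 62.990
Decision: fail to reject H₀

Answer: χ² = 56.0046, fail to reject H₀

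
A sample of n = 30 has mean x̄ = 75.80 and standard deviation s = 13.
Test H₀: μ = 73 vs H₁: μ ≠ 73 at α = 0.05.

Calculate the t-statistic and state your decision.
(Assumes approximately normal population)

Answer: t = 1.1797, fail to reject H₀

Derivation:
df = n - 1 = 29
SE = s/√n = 13/√30 = 2.3735
t = (x̄ - μ₀)/SE = (75.80 - 73)/2.3735 = 1.1797
Critical value: t_{0.025,29} = ±2.045
p-value ≈ 0.2477
Decision: fail to reject H₀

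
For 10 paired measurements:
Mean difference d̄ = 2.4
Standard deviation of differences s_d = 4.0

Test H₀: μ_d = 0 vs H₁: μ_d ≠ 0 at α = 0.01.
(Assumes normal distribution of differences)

df = n - 1 = 9
SE = s_d/√n = 4.0/√10 = 1.2649
t = d̄/SE = 2.4/1.2649 = 1.8974
Critical value: t_{0.005,9} = ±3.250
p-value ≈ 0.0903
Decision: fail to reject H₀

Answer: t = 1.8974, fail to reject H₀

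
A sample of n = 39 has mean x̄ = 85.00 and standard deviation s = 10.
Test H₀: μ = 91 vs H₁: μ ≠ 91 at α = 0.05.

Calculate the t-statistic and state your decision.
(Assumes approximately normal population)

Answer: t = -3.7470, reject H₀

Derivation:
df = n - 1 = 38
SE = s/√n = 10/√39 = 1.6013
t = (x̄ - μ₀)/SE = (85.00 - 91)/1.6013 = -3.7470
Critical value: t_{0.025,38} = ±2.024
p-value ≈ 0.0006
Decision: reject H₀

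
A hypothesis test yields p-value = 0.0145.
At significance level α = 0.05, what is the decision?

Compare p-value to α:
0.0145 < 0.05
Decision: reject H₀

Answer: reject H₀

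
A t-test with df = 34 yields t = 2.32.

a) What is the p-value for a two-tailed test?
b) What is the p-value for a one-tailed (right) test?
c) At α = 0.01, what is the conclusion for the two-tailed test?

Answer: a) 0.0265, b) 0.0132, c) fail to reject H₀

Derivation:
Using t-distribution with df = 34:
a) Two-tailed: p = 2×P(T > 2.32) = 0.0265
b) One-tailed: p = P(T > 2.32) = 0.0132
c) 0.0265 ≥ 0.01, fail to reject H₀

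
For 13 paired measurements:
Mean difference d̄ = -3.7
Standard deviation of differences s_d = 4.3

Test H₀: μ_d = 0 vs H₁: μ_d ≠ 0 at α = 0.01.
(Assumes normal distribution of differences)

df = n - 1 = 12
SE = s_d/√n = 4.3/√13 = 1.1926
t = d̄/SE = -3.7/1.1926 = -3.1025
Critical value: t_{0.005,12} = ±3.055
p-value ≈ 0.0091
Decision: reject H₀

Answer: t = -3.1025, reject H₀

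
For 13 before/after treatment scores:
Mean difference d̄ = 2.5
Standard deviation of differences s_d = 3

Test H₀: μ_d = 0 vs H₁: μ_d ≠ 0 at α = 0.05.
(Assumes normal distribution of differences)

Answer: t = 3.0044, reject H₀

Derivation:
df = n - 1 = 12
SE = s_d/√n = 3/√13 = 0.8321
t = d̄/SE = 2.5/0.8321 = 3.0044
Critical value: t_{0.025,12} = ±2.179
p-value ≈ 0.0110
Decision: reject H₀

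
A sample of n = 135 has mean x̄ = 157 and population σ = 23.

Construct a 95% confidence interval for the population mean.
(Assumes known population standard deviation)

Answer: (153.1202, 160.8798)

Derivation:
Confidence level: 95%, α = 0.05
z_0.025 = 1.960
SE = σ/√n = 23/√135 = 1.9795
Margin of error = 1.960 × 1.9795 = 3.8798
CI: x̄ ± margin = 157 ± 3.8798
CI: (153.1202, 160.8798)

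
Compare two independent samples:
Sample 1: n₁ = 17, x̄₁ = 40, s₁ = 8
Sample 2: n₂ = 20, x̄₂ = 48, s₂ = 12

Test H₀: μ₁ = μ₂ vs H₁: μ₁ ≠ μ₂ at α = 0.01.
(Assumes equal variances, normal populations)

Answer: t = -2.3397, fail to reject H₀

Derivation:
Pooled variance: s²_p = [16×8² + 19×12²]/(35) = 107.4286
s_p = 10.3648
SE = s_p×√(1/n₁ + 1/n₂) = 10.3648×√(1/17 + 1/20) = 3.4192
t = (x̄₁ - x̄₂)/SE = (40 - 48)/3.4192 = -2.3397
df = 35, t-critical = ±2.724
Decision: fail to reject H₀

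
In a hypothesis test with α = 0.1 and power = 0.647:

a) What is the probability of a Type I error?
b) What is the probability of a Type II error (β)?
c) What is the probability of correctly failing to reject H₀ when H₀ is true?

a) Type I error probability = α = 0.1
b) Power = P(reject H₀ | H₁ true) = 1 - β = 0.647, so Type II error probability = β = 1 - Power = 0.353
c) P(fail to reject H₀ | H₀ true) = 1 - α = 0.9

Answer: a) 0.1, b) 0.353, c) 0.9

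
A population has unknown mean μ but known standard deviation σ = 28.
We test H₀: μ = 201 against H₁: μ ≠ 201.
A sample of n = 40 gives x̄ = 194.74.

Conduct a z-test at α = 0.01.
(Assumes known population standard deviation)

Answer: z = -1.4140, fail to reject H₀

Derivation:
Standard error: SE = σ/√n = 28/√40 = 4.4272
z-statistic: z = (x̄ - μ₀)/SE = (194.74 - 201)/4.4272 = -1.4140
Critical value: ±2.576
p-value = 0.1574
Decision: fail to reject H₀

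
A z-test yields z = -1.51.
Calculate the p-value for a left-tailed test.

Answer: p-value ≈ 0.0655

Derivation:
For z = -1.51:
p = P(Z < -1.51) = Φ(-1.51) = 0.0655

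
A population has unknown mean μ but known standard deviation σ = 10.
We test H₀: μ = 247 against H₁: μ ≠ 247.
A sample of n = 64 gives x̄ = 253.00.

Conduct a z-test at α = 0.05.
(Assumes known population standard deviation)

Answer: z = 4.8000, reject H₀

Derivation:
Standard error: SE = σ/√n = 10/√64 = 1.2500
z-statistic: z = (x̄ - μ₀)/SE = (253.00 - 247)/1.2500 = 4.8000
Critical value: ±1.960
p-value < 0.0001
Decision: reject H₀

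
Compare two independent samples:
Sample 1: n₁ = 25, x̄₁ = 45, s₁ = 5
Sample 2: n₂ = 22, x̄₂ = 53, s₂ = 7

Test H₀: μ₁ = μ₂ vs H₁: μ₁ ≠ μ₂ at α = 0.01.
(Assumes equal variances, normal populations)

Answer: t = -4.5486, reject H₀

Derivation:
Pooled variance: s²_p = [24×5² + 21×7²]/(45) = 36.2000
s_p = 6.0166
SE = s_p×√(1/n₁ + 1/n₂) = 6.0166×√(1/25 + 1/22) = 1.7588
t = (x̄₁ - x̄₂)/SE = (45 - 53)/1.7588 = -4.5486
df = 45, t-critical = ±2.690
Decision: reject H₀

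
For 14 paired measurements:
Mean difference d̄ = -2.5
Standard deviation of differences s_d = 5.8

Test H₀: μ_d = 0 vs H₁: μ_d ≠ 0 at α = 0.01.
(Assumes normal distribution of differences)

Answer: t = -1.6128, fail to reject H₀

Derivation:
df = n - 1 = 13
SE = s_d/√n = 5.8/√14 = 1.5501
t = d̄/SE = -2.5/1.5501 = -1.6128
Critical value: t_{0.005,13} = ±3.012
p-value ≈ 0.1308
Decision: fail to reject H₀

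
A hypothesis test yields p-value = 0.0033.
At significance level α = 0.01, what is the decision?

Compare p-value to α:
0.0033 < 0.01
Decision: reject H₀

Answer: reject H₀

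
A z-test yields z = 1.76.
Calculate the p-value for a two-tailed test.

Answer: p-value ≈ 0.0784

Derivation:
For z = 1.76:
p = 2×P(Z > |1.76|) = 2×(1 - Φ(1.76)) = 0.0784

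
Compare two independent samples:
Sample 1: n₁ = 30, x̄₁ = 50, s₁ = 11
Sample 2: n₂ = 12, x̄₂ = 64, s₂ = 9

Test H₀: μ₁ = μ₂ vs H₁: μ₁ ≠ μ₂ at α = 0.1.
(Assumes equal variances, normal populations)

Answer: t = -3.9080, reject H₀

Derivation:
Pooled variance: s²_p = [29×11² + 11×9²]/(40) = 110.0000
s_p = 10.4881
SE = s_p×√(1/n₁ + 1/n₂) = 10.4881×√(1/30 + 1/12) = 3.5824
t = (x̄₁ - x̄₂)/SE = (50 - 64)/3.5824 = -3.9080
df = 40, t-critical = ±1.684
Decision: reject H₀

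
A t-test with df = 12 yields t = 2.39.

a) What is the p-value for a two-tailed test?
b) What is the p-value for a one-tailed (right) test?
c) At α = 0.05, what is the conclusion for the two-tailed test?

Answer: a) 0.0341, b) 0.0171, c) reject H₀

Derivation:
Using t-distribution with df = 12:
a) Two-tailed: p = 2×P(T > 2.39) = 0.0341
b) One-tailed: p = P(T > 2.39) = 0.0171
c) 0.0341 < 0.05, reject H₀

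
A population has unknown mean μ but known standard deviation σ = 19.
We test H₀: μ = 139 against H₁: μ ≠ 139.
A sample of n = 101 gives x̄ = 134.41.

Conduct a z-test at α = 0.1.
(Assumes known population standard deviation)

Answer: z = -2.4278, reject H₀

Derivation:
Standard error: SE = σ/√n = 19/√101 = 1.8906
z-statistic: z = (x̄ - μ₀)/SE = (134.41 - 139)/1.8906 = -2.4278
Critical value: ±1.645
p-value = 0.0152
Decision: reject H₀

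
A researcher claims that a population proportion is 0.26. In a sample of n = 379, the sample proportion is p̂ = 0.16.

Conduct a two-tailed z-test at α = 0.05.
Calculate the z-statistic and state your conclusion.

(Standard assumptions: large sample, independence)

H₀: p = 0.26, H₁: p ≠ 0.26
Standard error: SE = √(p₀(1-p₀)/n) = √(0.26×0.74/379) = 0.022531
z-statistic: z = (p̂ - p₀)/SE = (0.16 - 0.26)/0.022531 = -4.4383
Critical value: z_0.025 = ±1.960
p-value < 0.0001
Decision: reject H₀ at α = 0.05

Answer: z = -4.4383, reject H₀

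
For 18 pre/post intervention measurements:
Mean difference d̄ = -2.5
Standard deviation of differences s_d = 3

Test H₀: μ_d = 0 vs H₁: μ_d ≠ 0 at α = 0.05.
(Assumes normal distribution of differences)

df = n - 1 = 17
SE = s_d/√n = 3/√18 = 0.7071
t = d̄/SE = -2.5/0.7071 = -3.5356
Critical value: t_{0.025,17} = ±2.110
p-value ≈ 0.0025
Decision: reject H₀

Answer: t = -3.5356, reject H₀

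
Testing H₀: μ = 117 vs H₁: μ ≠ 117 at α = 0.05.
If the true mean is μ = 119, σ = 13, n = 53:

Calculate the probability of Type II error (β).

SE = σ/√n = 13/√53 = 1.7857
Critical values: μ₀ ± z_0.025×SE = 117 ± 1.960×1.7857
Acceptance region: (113.5000, 120.5000)
Under H₁ (μ = 119): z_high = (120.5000 - 119)/1.7857 = 0.8400, z_low = (113.5000 - 119)/1.7857 = -3.0800
β = P(not reject | H₁) = Φ(0.8400) - Φ(-3.0800) ≈ 0.7985

Answer: β ≈ 0.7985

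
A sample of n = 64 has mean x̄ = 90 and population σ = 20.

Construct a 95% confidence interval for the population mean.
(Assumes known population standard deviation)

Confidence level: 95%, α = 0.05
z_0.025 = 1.960
SE = σ/√n = 20/√64 = 2.5000
Margin of error = 1.960 × 2.5000 = 4.9000
CI: x̄ ± margin = 90 ± 4.9000
CI: (85.1000, 94.9000)

Answer: (85.1000, 94.9000)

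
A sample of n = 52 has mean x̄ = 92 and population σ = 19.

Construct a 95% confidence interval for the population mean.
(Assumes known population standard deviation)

Confidence level: 95%, α = 0.05
z_0.025 = 1.960
SE = σ/√n = 19/√52 = 2.6348
Margin of error = 1.960 × 2.6348 = 5.1642
CI: x̄ ± margin = 92 ± 5.1642
CI: (86.8358, 97.1642)

Answer: (86.8358, 97.1642)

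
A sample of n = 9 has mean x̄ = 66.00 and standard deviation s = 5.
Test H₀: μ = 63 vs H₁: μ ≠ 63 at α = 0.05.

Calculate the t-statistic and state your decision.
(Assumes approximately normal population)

Answer: t = 1.8000, fail to reject H₀

Derivation:
df = n - 1 = 8
SE = s/√n = 5/√9 = 1.6667
t = (x̄ - μ₀)/SE = (66.00 - 63)/1.6667 = 1.8000
Critical value: t_{0.025,8} = ±2.306
p-value ≈ 0.1096
Decision: fail to reject H₀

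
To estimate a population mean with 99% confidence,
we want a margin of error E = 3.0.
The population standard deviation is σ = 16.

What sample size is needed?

z_0.005 = 2.576
n = (z×σ/E)² = (2.576×16/3.0)²
n = 188.7510
Round up: n = 189

Answer: n = 189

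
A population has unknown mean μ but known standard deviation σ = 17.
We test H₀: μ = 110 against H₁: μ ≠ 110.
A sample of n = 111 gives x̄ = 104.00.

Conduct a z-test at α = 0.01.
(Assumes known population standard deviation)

Standard error: SE = σ/√n = 17/√111 = 1.6136
z-statistic: z = (x̄ - μ₀)/SE = (104.00 - 110)/1.6136 = -3.7184
Critical value: ±2.576
p-value = 0.0002
Decision: reject H₀

Answer: z = -3.7184, reject H₀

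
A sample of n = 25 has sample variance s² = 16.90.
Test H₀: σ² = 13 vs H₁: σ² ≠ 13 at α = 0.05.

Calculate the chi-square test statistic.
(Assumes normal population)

df = n - 1 = 24
χ² = (n-1)s²/σ₀² = 24×16.90/13 = 31.2000
Critical values: χ²_{0.975,24} = 12.401, χ²_{0.025,24} = 39.364
Rejection region: χ² < 12.401 or χ² > 39.364
Decision: fail to reject H₀

Answer: χ² = 31.2000, fail to reject H₀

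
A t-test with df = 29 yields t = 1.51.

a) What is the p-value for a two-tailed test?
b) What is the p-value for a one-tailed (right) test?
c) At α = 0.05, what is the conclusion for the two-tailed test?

Answer: a) 0.1419, b) 0.0709, c) fail to reject H₀

Derivation:
Using t-distribution with df = 29:
a) Two-tailed: p = 2×P(T > 1.51) = 0.1419
b) One-tailed: p = P(T > 1.51) = 0.0709
c) 0.1419 ≥ 0.05, fail to reject H₀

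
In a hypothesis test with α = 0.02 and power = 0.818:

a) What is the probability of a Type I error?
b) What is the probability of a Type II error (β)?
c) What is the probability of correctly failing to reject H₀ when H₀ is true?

a) Type I error probability = α = 0.02
b) Power = P(reject H₀ | H₁ true) = 1 - β = 0.818, so Type II error probability = β = 1 - Power = 0.182
c) P(fail to reject H₀ | H₀ true) = 1 - α = 0.98

Answer: a) 0.02, b) 0.182, c) 0.98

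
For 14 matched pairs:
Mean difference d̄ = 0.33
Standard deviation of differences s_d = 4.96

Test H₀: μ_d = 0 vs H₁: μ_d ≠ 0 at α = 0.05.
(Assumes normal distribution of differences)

df = n - 1 = 13
SE = s_d/√n = 4.96/√14 = 1.3256
t = d̄/SE = 0.33/1.3256 = 0.2489
Critical value: t_{0.025,13} = ±2.160
p-value ≈ 0.8073
Decision: fail to reject H₀

Answer: t = 0.2489, fail to reject H₀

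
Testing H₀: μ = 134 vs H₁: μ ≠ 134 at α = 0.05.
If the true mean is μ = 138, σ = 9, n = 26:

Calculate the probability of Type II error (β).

SE = σ/√n = 9/√26 = 1.7650
Critical values: μ₀ ± z_0.025×SE = 134 ± 1.960×1.7650
Acceptance region: (130.5406, 137.4594)
Under H₁ (μ = 138): z_high = (137.4594 - 138)/1.7650 = -0.3063, z_low = (130.5406 - 138)/1.7650 = -4.2263
β = P(not reject | H₁) = Φ(-0.3063) - Φ(-4.2263) ≈ 0.3797

Answer: β ≈ 0.3797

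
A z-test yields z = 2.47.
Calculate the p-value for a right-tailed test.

Answer: p-value ≈ 0.0068

Derivation:
For z = 2.47:
p = P(Z > 2.47) = 1 - Φ(2.47) = 0.0068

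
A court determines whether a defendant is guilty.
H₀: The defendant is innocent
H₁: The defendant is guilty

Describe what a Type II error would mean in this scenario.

Answer: Acquitting a guilty person

Derivation:
Type I error: rejecting H₀ when it is actually true (false positive).
Type II error: failing to reject H₀ when H₁ is actually true (false negative).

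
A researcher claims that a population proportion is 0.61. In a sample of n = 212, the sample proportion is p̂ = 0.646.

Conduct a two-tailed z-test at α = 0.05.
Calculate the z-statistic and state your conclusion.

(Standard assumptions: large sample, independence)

Answer: z = 1.0747, fail to reject H₀

Derivation:
H₀: p = 0.61, H₁: p ≠ 0.61
Standard error: SE = √(p₀(1-p₀)/n) = √(0.61×0.39/212) = 0.033499
z-statistic: z = (p̂ - p₀)/SE = (0.646 - 0.61)/0.033499 = 1.0747
Critical value: z_0.025 = ±1.960
p-value = 0.2825
Decision: fail to reject H₀ at α = 0.05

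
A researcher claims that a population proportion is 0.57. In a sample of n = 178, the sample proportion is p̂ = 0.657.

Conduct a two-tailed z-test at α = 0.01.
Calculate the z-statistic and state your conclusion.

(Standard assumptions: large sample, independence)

H₀: p = 0.57, H₁: p ≠ 0.57
Standard error: SE = √(p₀(1-p₀)/n) = √(0.57×0.43/178) = 0.037107
z-statistic: z = (p̂ - p₀)/SE = (0.657 - 0.57)/0.037107 = 2.3446
Critical value: z_0.005 = ±2.576
p-value = 0.0190
Decision: fail to reject H₀ at α = 0.01

Answer: z = 2.3446, fail to reject H₀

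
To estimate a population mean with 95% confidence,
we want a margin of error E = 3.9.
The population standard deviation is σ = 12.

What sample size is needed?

z_0.025 = 1.960
n = (z×σ/E)² = (1.960×12/3.9)²
n = 36.3702
Round up: n = 37

Answer: n = 37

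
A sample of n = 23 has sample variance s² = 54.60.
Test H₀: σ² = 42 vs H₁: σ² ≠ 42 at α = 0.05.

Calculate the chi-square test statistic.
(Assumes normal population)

df = n - 1 = 22
χ² = (n-1)s²/σ₀² = 22×54.60/42 = 28.6000
Critical values: χ²_{0.975,22} = 10.982, χ²_{0.025,22} = 36.781
Rejection region: χ² < 10.982 or χ² > 36.781
Decision: fail to reject H₀

Answer: χ² = 28.6000, fail to reject H₀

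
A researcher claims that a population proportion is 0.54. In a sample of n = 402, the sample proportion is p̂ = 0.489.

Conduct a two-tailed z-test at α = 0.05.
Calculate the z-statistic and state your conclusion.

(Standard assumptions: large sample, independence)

H₀: p = 0.54, H₁: p ≠ 0.54
Standard error: SE = √(p₀(1-p₀)/n) = √(0.54×0.46/402) = 0.024858
z-statistic: z = (p̂ - p₀)/SE = (0.489 - 0.54)/0.024858 = -2.0517
Critical value: z_0.025 = ±1.960
p-value = 0.0402
Decision: reject H₀ at α = 0.05

Answer: z = -2.0517, reject H₀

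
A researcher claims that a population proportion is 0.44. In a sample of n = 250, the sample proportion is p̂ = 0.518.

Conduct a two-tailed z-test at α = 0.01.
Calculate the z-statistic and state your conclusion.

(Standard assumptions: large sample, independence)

Answer: z = 2.4846, fail to reject H₀

Derivation:
H₀: p = 0.44, H₁: p ≠ 0.44
Standard error: SE = √(p₀(1-p₀)/n) = √(0.44×0.56/250) = 0.031394
z-statistic: z = (p̂ - p₀)/SE = (0.518 - 0.44)/0.031394 = 2.4846
Critical value: z_0.005 = ±2.576
p-value = 0.0130
Decision: fail to reject H₀ at α = 0.01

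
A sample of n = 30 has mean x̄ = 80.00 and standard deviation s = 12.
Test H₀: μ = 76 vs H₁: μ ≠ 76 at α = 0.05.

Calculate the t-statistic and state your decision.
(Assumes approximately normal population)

df = n - 1 = 29
SE = s/√n = 12/√30 = 2.1909
t = (x̄ - μ₀)/SE = (80.00 - 76)/2.1909 = 1.8257
Critical value: t_{0.025,29} = ±2.045
p-value ≈ 0.0782
Decision: fail to reject H₀

Answer: t = 1.8257, fail to reject H₀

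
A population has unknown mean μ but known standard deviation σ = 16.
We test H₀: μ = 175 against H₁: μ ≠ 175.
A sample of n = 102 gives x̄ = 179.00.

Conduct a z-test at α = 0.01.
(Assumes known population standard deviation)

Standard error: SE = σ/√n = 16/√102 = 1.5842
z-statistic: z = (x̄ - μ₀)/SE = (179.00 - 175)/1.5842 = 2.5249
Critical value: ±2.576
p-value = 0.0116
Decision: fail to reject H₀

Answer: z = 2.5249, fail to reject H₀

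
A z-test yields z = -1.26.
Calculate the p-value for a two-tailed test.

Answer: p-value ≈ 0.2077

Derivation:
For z = -1.26:
p = 2×P(Z > |-1.26|) = 2×(1 - Φ(1.26)) = 0.2077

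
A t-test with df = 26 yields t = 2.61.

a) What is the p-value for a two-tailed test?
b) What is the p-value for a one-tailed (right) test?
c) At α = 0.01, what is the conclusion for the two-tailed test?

Answer: a) 0.0148, b) 0.0074, c) fail to reject H₀

Derivation:
Using t-distribution with df = 26:
a) Two-tailed: p = 2×P(T > 2.61) = 0.0148
b) One-tailed: p = P(T > 2.61) = 0.0074
c) 0.0148 ≥ 0.01, fail to reject H₀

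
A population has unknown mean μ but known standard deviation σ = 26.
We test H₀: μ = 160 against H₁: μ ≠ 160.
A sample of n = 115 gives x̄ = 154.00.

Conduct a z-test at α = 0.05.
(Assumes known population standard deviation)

Answer: z = -2.4747, reject H₀

Derivation:
Standard error: SE = σ/√n = 26/√115 = 2.4245
z-statistic: z = (x̄ - μ₀)/SE = (154.00 - 160)/2.4245 = -2.4747
Critical value: ±1.960
p-value = 0.0133
Decision: reject H₀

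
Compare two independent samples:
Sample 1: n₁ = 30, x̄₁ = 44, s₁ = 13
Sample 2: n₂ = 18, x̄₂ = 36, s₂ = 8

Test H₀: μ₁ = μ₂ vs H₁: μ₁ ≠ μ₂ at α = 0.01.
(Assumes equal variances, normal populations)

Pooled variance: s²_p = [29×13² + 17×8²]/(46) = 130.1957
s_p = 11.4103
SE = s_p×√(1/n₁ + 1/n₂) = 11.4103×√(1/30 + 1/18) = 3.4019
t = (x̄₁ - x̄₂)/SE = (44 - 36)/3.4019 = 2.3516
df = 46, t-critical = ±2.687
Decision: fail to reject H₀

Answer: t = 2.3516, fail to reject H₀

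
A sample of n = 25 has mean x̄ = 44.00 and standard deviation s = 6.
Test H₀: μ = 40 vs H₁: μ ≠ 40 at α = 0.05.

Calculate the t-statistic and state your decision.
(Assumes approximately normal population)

df = n - 1 = 24
SE = s/√n = 6/√25 = 1.2000
t = (x̄ - μ₀)/SE = (44.00 - 40)/1.2000 = 3.3333
Critical value: t_{0.025,24} = ±2.064
p-value ≈ 0.0028
Decision: reject H₀

Answer: t = 3.3333, reject H₀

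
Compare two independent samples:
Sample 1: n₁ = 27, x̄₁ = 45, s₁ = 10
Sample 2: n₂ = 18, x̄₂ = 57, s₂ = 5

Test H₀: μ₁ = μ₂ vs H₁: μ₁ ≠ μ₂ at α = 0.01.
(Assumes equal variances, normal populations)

Answer: t = -4.7018, reject H₀

Derivation:
Pooled variance: s²_p = [26×10² + 17×5²]/(43) = 70.3488
s_p = 8.3874
SE = s_p×√(1/n₁ + 1/n₂) = 8.3874×√(1/27 + 1/18) = 2.5522
t = (x̄₁ - x̄₂)/SE = (45 - 57)/2.5522 = -4.7018
df = 43, t-critical = ±2.695
Decision: reject H₀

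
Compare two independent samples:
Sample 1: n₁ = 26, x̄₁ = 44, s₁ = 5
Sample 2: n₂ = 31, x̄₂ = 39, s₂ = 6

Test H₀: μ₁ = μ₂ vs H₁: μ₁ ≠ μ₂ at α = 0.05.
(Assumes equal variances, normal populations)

Pooled variance: s²_p = [25×5² + 30×6²]/(55) = 31.0000
s_p = 5.5678
SE = s_p×√(1/n₁ + 1/n₂) = 5.5678×√(1/26 + 1/31) = 1.4807
t = (x̄₁ - x̄₂)/SE = (44 - 39)/1.4807 = 3.3768
df = 55, t-critical = ±2.004
Decision: reject H₀

Answer: t = 3.3768, reject H₀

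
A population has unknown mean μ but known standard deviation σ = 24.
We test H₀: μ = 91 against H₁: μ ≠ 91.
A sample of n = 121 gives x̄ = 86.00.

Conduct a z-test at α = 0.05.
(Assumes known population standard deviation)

Answer: z = -2.2917, reject H₀

Derivation:
Standard error: SE = σ/√n = 24/√121 = 2.1818
z-statistic: z = (x̄ - μ₀)/SE = (86.00 - 91)/2.1818 = -2.2917
Critical value: ±1.960
p-value = 0.0219
Decision: reject H₀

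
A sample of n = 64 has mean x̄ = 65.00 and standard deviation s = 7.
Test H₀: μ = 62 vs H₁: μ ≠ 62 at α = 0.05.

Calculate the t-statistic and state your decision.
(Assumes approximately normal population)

df = n - 1 = 63
SE = s/√n = 7/√64 = 0.8750
t = (x̄ - μ₀)/SE = (65.00 - 62)/0.8750 = 3.4286
Critical value: t_{0.025,63} = ±1.998
p-value ≈ 0.0011
Decision: reject H₀

Answer: t = 3.4286, reject H₀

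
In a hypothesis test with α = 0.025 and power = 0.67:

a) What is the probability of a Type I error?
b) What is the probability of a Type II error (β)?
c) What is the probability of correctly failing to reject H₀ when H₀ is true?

Answer: a) 0.025, b) 0.33, c) 0.975

Derivation:
a) Type I error probability = α = 0.025
b) Power = P(reject H₀ | H₁ true) = 1 - β = 0.67, so Type II error probability = β = 1 - Power = 0.33
c) P(fail to reject H₀ | H₀ true) = 1 - α = 0.975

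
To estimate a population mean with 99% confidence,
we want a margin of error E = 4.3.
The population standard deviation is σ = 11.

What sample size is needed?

z_0.005 = 2.576
n = (z×σ/E)² = (2.576×11/4.3)²
n = 43.4250
Round up: n = 44

Answer: n = 44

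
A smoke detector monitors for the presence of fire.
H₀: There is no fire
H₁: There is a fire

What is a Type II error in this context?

Type I error (α): Rejecting H₀ when H₀ is true
Type II error (β): Failing to reject H₀ when H₁ is true

Answer: The alarm fails to sound when there actually is a fire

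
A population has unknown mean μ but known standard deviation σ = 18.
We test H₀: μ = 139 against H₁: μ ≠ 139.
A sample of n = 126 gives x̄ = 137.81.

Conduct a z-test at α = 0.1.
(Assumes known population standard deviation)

Standard error: SE = σ/√n = 18/√126 = 1.6036
z-statistic: z = (x̄ - μ₀)/SE = (137.81 - 139)/1.6036 = -0.7421
Critical value: ±1.645
p-value = 0.4580
Decision: fail to reject H₀

Answer: z = -0.7421, fail to reject H₀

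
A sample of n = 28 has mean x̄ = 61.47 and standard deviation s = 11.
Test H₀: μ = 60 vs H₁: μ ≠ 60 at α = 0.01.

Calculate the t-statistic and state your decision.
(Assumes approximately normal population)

Answer: t = 0.7071, fail to reject H₀

Derivation:
df = n - 1 = 27
SE = s/√n = 11/√28 = 2.0788
t = (x̄ - μ₀)/SE = (61.47 - 60)/2.0788 = 0.7071
Critical value: t_{0.005,27} = ±2.771
p-value ≈ 0.4856
Decision: fail to reject H₀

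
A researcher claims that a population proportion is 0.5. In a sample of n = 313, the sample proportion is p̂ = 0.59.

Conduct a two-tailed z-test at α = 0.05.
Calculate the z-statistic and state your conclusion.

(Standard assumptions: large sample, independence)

Answer: z = 3.1845, reject H₀

Derivation:
H₀: p = 0.5, H₁: p ≠ 0.5
Standard error: SE = √(p₀(1-p₀)/n) = √(0.5×0.5/313) = 0.028262
z-statistic: z = (p̂ - p₀)/SE = (0.59 - 0.5)/0.028262 = 3.1845
Critical value: z_0.025 = ±1.960
p-value = 0.0015
Decision: reject H₀ at α = 0.05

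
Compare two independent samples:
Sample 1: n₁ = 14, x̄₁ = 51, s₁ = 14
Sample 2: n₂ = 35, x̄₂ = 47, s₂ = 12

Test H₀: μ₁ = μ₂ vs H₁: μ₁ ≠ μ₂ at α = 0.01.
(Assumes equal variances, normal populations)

Answer: t = 1.0051, fail to reject H₀

Derivation:
Pooled variance: s²_p = [13×14² + 34×12²]/(47) = 158.3830
s_p = 12.5850
SE = s_p×√(1/n₁ + 1/n₂) = 12.5850×√(1/14 + 1/35) = 3.9797
t = (x̄₁ - x̄₂)/SE = (51 - 47)/3.9797 = 1.0051
df = 47, t-critical = ±2.685
Decision: fail to reject H₀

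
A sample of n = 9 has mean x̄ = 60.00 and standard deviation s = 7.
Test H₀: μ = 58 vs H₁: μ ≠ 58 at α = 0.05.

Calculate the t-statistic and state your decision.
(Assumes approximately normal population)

Answer: t = 0.8572, fail to reject H₀

Derivation:
df = n - 1 = 8
SE = s/√n = 7/√9 = 2.3333
t = (x̄ - μ₀)/SE = (60.00 - 58)/2.3333 = 0.8572
Critical value: t_{0.025,8} = ±2.306
p-value ≈ 0.4163
Decision: fail to reject H₀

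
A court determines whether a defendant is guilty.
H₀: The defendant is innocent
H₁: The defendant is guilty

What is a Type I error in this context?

Type I error: rejecting H₀ when it is actually true (false positive).
Type II error: failing to reject H₀ when H₁ is actually true (false negative).

Answer: Convicting an innocent person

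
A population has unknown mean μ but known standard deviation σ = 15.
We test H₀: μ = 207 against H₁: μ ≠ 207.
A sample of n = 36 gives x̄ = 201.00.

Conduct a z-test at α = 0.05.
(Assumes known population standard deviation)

Standard error: SE = σ/√n = 15/√36 = 2.5000
z-statistic: z = (x̄ - μ₀)/SE = (201.00 - 207)/2.5000 = -2.4000
Critical value: ±1.960
p-value = 0.0164
Decision: reject H₀

Answer: z = -2.4000, reject H₀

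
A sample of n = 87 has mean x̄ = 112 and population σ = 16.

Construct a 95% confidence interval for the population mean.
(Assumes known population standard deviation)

Confidence level: 95%, α = 0.05
z_0.025 = 1.960
SE = σ/√n = 16/√87 = 1.7154
Margin of error = 1.960 × 1.7154 = 3.3622
CI: x̄ ± margin = 112 ± 3.3622
CI: (108.6378, 115.3622)

Answer: (108.6378, 115.3622)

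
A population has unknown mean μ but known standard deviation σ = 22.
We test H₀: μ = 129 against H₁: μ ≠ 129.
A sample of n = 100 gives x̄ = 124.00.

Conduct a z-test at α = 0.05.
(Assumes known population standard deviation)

Standard error: SE = σ/√n = 22/√100 = 2.2000
z-statistic: z = (x̄ - μ₀)/SE = (124.00 - 129)/2.2000 = -2.2727
Critical value: ±1.960
p-value = 0.0230
Decision: reject H₀

Answer: z = -2.2727, reject H₀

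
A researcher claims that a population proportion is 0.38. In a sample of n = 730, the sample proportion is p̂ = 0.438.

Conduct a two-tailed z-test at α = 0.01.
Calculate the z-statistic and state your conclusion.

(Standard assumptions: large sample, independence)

Answer: z = 3.2285, reject H₀

Derivation:
H₀: p = 0.38, H₁: p ≠ 0.38
Standard error: SE = √(p₀(1-p₀)/n) = √(0.38×0.62/730) = 0.017965
z-statistic: z = (p̂ - p₀)/SE = (0.438 - 0.38)/0.017965 = 3.2285
Critical value: z_0.005 = ±2.576
p-value = 0.0012
Decision: reject H₀ at α = 0.01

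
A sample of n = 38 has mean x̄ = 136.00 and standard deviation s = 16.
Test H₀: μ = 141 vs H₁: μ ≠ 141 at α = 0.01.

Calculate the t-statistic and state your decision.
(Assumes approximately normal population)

df = n - 1 = 37
SE = s/√n = 16/√38 = 2.5955
t = (x̄ - μ₀)/SE = (136.00 - 141)/2.5955 = -1.9264
Critical value: t_{0.005,37} = ±2.715
p-value ≈ 0.0618
Decision: fail to reject H₀

Answer: t = -1.9264, fail to reject H₀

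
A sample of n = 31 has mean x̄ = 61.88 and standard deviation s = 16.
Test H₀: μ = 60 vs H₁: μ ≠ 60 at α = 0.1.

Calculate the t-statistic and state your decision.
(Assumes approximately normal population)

Answer: t = 0.6542, fail to reject H₀

Derivation:
df = n - 1 = 30
SE = s/√n = 16/√31 = 2.8737
t = (x̄ - μ₀)/SE = (61.88 - 60)/2.8737 = 0.6542
Critical value: t_{0.05,30} = ±1.697
p-value ≈ 0.5180
Decision: fail to reject H₀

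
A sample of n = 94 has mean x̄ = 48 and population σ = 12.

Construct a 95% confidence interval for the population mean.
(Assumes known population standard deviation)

Confidence level: 95%, α = 0.05
z_0.025 = 1.960
SE = σ/√n = 12/√94 = 1.2377
Margin of error = 1.960 × 1.2377 = 2.4259
CI: x̄ ± margin = 48 ± 2.4259
CI: (45.5741, 50.4259)

Answer: (45.5741, 50.4259)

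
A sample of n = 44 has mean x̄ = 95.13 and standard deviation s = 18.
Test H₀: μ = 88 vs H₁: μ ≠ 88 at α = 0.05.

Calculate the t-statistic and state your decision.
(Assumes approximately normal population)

df = n - 1 = 43
SE = s/√n = 18/√44 = 2.7136
t = (x̄ - μ₀)/SE = (95.13 - 88)/2.7136 = 2.6275
Critical value: t_{0.025,43} = ±2.017
p-value ≈ 0.0119
Decision: reject H₀

Answer: t = 2.6275, reject H₀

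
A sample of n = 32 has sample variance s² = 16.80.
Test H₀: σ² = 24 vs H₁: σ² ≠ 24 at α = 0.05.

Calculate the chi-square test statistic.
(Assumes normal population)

Answer: χ² = 21.7000, fail to reject H₀

Derivation:
df = n - 1 = 31
χ² = (n-1)s²/σ₀² = 31×16.80/24 = 21.7000
Critical values: χ²_{0.975,31} = 17.539, χ²_{0.025,31} = 48.232
Rejection region: χ² < 17.539 or χ² > 48.232
Decision: fail to reject H₀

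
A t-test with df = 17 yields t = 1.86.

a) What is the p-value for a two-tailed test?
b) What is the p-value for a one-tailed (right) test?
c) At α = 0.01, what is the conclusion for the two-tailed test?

Using t-distribution with df = 17:
a) Two-tailed: p = 2×P(T > 1.86) = 0.0803
b) One-tailed: p = P(T > 1.86) = 0.0401
c) 0.0803 ≥ 0.01, fail to reject H₀

Answer: a) 0.0803, b) 0.0401, c) fail to reject H₀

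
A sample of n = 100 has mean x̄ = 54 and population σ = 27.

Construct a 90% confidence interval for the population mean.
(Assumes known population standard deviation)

Answer: (49.5585, 58.4415)

Derivation:
Confidence level: 90%, α = 0.1
z_0.05 = 1.645
SE = σ/√n = 27/√100 = 2.7000
Margin of error = 1.645 × 2.7000 = 4.4415
CI: x̄ ± margin = 54 ± 4.4415
CI: (49.5585, 58.4415)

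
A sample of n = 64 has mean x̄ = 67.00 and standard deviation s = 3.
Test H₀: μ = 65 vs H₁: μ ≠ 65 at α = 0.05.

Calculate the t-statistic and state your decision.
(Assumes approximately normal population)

df = n - 1 = 63
SE = s/√n = 3/√64 = 0.3750
t = (x̄ - μ₀)/SE = (67.00 - 65)/0.3750 = 5.3333
Critical value: t_{0.025,63} = ±1.998
p-value < 0.0001
Decision: reject H₀

Answer: t = 5.3333, reject H₀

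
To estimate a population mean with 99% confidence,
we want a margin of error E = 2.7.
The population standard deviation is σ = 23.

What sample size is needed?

z_0.005 = 2.576
n = (z×σ/E)² = (2.576×23/2.7)²
n = 481.5261
Round up: n = 482

Answer: n = 482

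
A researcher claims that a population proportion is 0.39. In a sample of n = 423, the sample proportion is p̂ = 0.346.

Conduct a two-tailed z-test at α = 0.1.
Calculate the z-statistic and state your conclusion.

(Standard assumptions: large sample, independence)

H₀: p = 0.39, H₁: p ≠ 0.39
Standard error: SE = √(p₀(1-p₀)/n) = √(0.39×0.61/423) = 0.023715
z-statistic: z = (p̂ - p₀)/SE = (0.346 - 0.39)/0.023715 = -1.8554
Critical value: z_0.05 = ±1.645
p-value = 0.0635
Decision: reject H₀ at α = 0.1

Answer: z = -1.8554, reject H₀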